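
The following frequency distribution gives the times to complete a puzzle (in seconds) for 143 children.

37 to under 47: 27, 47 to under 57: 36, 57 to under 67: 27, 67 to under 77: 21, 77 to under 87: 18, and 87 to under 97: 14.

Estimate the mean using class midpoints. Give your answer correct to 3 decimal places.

Midpoints: 42, 52, 62, 72, 82, 92
Σfm = 27×42 + 36×52 + 27×62 + 21×72 + 18×82 + 14×92 = 8956
n = Σf = 143
Mean = 8956 / 143 = 62.6294

62.629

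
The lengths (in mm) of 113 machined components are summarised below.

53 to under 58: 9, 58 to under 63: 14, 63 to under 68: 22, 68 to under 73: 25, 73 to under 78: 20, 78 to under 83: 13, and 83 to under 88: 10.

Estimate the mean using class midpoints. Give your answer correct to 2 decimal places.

Midpoints: 55.5, 60.5, 65.5, 70.5, 75.5, 80.5, 85.5
Σfm = 9×55.5 + 14×60.5 + 22×65.5 + 25×70.5 + 20×75.5 + 13×80.5 + 10×85.5 = 7961.5
n = Σf = 113
Mean = 7961.5 / 113 = 70.4558

70.46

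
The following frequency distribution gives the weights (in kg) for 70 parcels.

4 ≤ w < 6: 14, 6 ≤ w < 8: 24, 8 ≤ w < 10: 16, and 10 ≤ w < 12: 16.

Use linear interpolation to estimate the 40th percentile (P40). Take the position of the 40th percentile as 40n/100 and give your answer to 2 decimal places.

7.17

Cumulative frequencies: 14, 38, 54, 70
n = 70; position = 40n/100 = 28.
This falls in the class 6 ≤ w < 8: L = 6, F = 14, f = 24, h = 2.
40th percentile ≈ 6 + ((28 − 14) / 24) × 2 = 7.1667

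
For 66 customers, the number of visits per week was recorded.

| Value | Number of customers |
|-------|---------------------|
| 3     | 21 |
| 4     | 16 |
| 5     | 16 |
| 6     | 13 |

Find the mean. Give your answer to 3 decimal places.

Values: 3, 4, 5, 6
Σfx = 21×3 + 16×4 + 16×5 + 13×6 = 285
n = Σf = 66
Mean = 285 / 66 = 4.3182

4.318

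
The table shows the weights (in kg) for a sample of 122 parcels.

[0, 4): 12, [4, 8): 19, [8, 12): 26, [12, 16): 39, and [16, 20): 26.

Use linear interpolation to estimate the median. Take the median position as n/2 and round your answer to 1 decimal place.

Cumulative frequencies: 12, 31, 57, 96, 122
n = 122; position = n/2 = 61.
This falls in the class [12, 16): L = 12, F = 57, f = 39, h = 4.
Median ≈ 12 + ((61 − 57) / 39) × 4 = 12.4103

12.4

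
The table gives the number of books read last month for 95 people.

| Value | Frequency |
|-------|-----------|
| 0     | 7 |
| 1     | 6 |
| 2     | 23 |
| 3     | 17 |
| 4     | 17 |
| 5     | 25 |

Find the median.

Cumulative frequencies: 7, 13, 36, 53, 70, 95
n = 95, so the median is the value in position (n+1)/2 = 48.
Position 48 falls at value 3.

3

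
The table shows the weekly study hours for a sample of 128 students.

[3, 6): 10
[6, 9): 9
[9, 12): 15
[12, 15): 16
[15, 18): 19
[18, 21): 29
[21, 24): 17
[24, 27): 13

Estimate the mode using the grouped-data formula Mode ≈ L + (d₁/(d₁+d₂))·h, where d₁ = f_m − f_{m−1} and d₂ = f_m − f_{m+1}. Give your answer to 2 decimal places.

19.36

Modal class: [18, 21) (highest frequency 29).
d₁ = 29 − 19 = 10, d₂ = 29 − 17 = 12
Mode ≈ 18 + (10/(10+12)) × 3 = 18 + 1.3636 = 19.3636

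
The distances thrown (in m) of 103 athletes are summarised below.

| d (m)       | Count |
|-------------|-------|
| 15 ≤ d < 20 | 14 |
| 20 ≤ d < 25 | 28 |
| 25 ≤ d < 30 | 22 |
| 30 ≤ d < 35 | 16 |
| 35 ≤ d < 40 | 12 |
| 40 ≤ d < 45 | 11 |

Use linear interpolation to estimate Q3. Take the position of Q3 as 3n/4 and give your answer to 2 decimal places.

Cumulative frequencies: 14, 42, 64, 80, 92, 103
n = 103; position = 3n/4 = 77.25.
This falls in the class 30 ≤ d < 35: L = 30, F = 64, f = 16, h = 5.
Upper quartile ≈ 30 + ((77.25 − 64) / 16) × 5 = 34.1406

34.14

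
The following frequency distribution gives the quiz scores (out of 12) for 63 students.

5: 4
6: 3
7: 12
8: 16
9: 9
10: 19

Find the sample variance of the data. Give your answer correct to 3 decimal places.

2.265

Values: 5, 6, 7, 8, 9, 10
n = 63, Σfx = 521, mean = 8.2698
Σfx² = 4449
Σf(x − x̄)² = Σfx² − (Σfx)²/n = 4449 − 521²/63 = 140.4127
Sample variance = 140.4127 / 62 = 2.2647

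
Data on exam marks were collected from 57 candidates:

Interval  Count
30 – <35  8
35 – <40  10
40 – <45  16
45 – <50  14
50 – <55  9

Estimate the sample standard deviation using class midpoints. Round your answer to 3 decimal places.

6.387

Midpoints: 32.5, 37.5, 42.5, 47.5, 52.5
n = 57, Σfm = 2452.5, mean = 43.0263
Σfm² = 107806.25
Σf(m − x̄)² = Σfm² − (Σfm)²/n = 107806.25 − 2452.5²/57 = 2284.2105
Sample variance = 2284.2105 / 56 = 40.7895
Standard deviation = √40.7895 = 6.3867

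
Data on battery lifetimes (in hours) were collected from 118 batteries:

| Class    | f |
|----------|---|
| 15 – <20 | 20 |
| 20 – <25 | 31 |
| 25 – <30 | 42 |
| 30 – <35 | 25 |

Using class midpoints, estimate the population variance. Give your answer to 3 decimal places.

25.014

Midpoints: 17.5, 22.5, 27.5, 32.5
n = 118, Σfm = 3015, mean = 25.5508
Σfm² = 79987.5
Σf(m − x̄)² = Σfm² − (Σfm)²/n = 79987.5 − 3015²/118 = 2951.6949
Population variance = 2951.6949 / 118 = 25.0144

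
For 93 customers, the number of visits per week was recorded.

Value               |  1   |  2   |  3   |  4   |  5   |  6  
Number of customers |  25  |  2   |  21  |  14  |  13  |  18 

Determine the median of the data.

3

Cumulative frequencies: 25, 27, 48, 62, 75, 93
n = 93, so the median is the value in position (n+1)/2 = 47.
Position 47 falls at value 3.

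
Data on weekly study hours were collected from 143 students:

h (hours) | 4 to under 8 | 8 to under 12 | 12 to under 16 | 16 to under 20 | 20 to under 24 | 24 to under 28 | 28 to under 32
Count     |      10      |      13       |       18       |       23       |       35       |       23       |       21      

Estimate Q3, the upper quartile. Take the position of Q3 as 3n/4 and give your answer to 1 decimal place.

Cumulative frequencies: 10, 23, 41, 64, 99, 122, 143
n = 143; position = 3n/4 = 107.25.
This falls in the class 24 to under 28: L = 24, F = 99, f = 23, h = 4.
Upper quartile ≈ 24 + ((107.25 − 99) / 23) × 4 = 25.4348

25.4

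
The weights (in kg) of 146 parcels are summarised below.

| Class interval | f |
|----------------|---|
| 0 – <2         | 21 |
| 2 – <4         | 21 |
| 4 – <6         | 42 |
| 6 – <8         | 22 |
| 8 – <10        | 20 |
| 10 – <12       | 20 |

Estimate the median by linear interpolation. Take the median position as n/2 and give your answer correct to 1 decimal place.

Cumulative frequencies: 21, 42, 84, 106, 126, 146
n = 146; position = n/2 = 73.
This falls in the class 4 – <6: L = 4, F = 42, f = 42, h = 2.
Median ≈ 4 + ((73 − 42) / 42) × 2 = 5.4762

5.5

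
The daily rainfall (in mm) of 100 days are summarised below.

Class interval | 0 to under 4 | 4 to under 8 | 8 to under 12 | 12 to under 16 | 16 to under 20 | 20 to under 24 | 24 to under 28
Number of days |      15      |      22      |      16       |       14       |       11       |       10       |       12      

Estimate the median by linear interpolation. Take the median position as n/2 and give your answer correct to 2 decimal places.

11.25

Cumulative frequencies: 15, 37, 53, 67, 78, 88, 100
n = 100; position = n/2 = 50.
This falls in the class 8 to under 12: L = 8, F = 37, f = 16, h = 4.
Median ≈ 8 + ((50 − 37) / 16) × 4 = 11.2500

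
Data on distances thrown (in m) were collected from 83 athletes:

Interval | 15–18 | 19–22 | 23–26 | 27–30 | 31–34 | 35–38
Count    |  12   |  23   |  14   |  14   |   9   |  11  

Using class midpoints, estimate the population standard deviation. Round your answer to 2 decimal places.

Midpoints: 16.5, 20.5, 24.5, 28.5, 32.5, 36.5
n = 83, Σfm = 2105.5, mean = 25.3675
Σfm² = 56868.75
Σf(m − x̄)² = Σfm² − (Σfm)²/n = 56868.75 − 2105.5²/83 = 3457.5422
Population variance = 3457.5422 / 83 = 41.6571
Standard deviation = √41.6571 = 6.4542

6.45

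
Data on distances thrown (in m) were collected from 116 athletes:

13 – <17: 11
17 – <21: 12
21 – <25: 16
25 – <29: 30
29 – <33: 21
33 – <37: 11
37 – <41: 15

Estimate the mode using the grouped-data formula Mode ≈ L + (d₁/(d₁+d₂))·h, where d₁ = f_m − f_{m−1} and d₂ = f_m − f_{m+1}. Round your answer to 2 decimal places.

Modal class: 25 – <29 (highest frequency 30).
d₁ = 30 − 16 = 14, d₂ = 30 − 21 = 9
Mode ≈ 25 + (14/(14+9)) × 4 = 25 + 2.4348 = 27.4348

27.43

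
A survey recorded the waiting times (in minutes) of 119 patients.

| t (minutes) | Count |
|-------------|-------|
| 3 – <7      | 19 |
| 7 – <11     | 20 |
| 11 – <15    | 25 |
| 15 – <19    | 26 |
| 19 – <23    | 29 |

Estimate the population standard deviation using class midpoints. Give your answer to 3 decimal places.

Midpoints: 5, 9, 13, 17, 21
n = 119, Σfm = 1651, mean = 13.8739
Σfm² = 26623
Σf(m − x̄)² = Σfm² − (Σfm)²/n = 26623 − 1651²/119 = 3717.1092
Population variance = 3717.1092 / 119 = 31.2362
Standard deviation = √31.2362 = 5.5889

5.589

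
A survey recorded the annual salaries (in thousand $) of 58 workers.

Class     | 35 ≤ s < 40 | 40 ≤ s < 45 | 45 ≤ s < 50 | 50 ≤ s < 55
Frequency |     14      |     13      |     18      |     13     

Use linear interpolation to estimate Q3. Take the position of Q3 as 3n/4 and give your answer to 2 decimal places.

Cumulative frequencies: 14, 27, 45, 58
n = 58; position = 3n/4 = 43.5.
This falls in the class 45 ≤ s < 50: L = 45, F = 27, f = 18, h = 5.
Upper quartile ≈ 45 + ((43.5 − 27) / 18) × 5 = 49.5833

49.58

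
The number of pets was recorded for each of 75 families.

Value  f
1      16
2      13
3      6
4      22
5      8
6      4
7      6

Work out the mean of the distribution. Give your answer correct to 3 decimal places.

Values: 1, 2, 3, 4, 5, 6, 7
Σfx = 16×1 + 13×2 + 6×3 + 22×4 + 8×5 + 4×6 + 6×7 = 254
n = Σf = 75
Mean = 254 / 75 = 3.3867

3.387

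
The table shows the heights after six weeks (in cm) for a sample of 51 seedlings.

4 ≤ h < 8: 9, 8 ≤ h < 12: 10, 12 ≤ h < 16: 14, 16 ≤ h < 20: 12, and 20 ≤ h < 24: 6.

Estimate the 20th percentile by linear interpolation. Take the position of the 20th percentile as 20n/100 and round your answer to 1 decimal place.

Cumulative frequencies: 9, 19, 33, 45, 51
n = 51; position = 20n/100 = 10.2.
This falls in the class 8 ≤ h < 12: L = 8, F = 9, f = 10, h = 4.
20th percentile ≈ 8 + ((10.2 − 9) / 10) × 4 = 8.4800

8.5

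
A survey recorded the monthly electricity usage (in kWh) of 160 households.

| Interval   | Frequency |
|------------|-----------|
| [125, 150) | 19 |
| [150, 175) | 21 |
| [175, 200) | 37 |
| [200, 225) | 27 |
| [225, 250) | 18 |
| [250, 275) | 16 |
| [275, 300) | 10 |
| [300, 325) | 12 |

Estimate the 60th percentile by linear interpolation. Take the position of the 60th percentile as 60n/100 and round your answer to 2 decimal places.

Cumulative frequencies: 19, 40, 77, 104, 122, 138, 148, 160
n = 160; position = 60n/100 = 96.
This falls in the class [200, 225): L = 200, F = 77, f = 27, h = 25.
60th percentile ≈ 200 + ((96 − 77) / 27) × 25 = 217.5926

217.59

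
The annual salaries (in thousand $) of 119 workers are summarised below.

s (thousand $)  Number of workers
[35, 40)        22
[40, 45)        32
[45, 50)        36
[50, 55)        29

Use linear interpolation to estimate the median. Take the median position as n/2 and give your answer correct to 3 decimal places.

45.764

Cumulative frequencies: 22, 54, 90, 119
n = 119; position = n/2 = 59.5.
This falls in the class [45, 50): L = 45, F = 54, f = 36, h = 5.
Median ≈ 45 + ((59.5 − 54) / 36) × 5 = 45.7639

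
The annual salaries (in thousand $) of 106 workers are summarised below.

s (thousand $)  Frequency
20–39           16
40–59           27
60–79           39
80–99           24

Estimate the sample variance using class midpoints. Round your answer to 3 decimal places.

394.070

Midpoints: 29.5, 49.5, 69.5, 89.5
n = 106, Σfm = 6667, mean = 62.8962
Σfm² = 460706.5
Σf(m − x̄)² = Σfm² − (Σfm)²/n = 460706.5 − 6667²/106 = 41377.3585
Sample variance = 41377.3585 / 105 = 394.0701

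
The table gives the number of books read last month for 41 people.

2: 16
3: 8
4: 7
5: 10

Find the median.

Cumulative frequencies: 16, 24, 31, 41
n = 41, so the median is the value in position (n+1)/2 = 21.
Position 21 falls at value 3.

3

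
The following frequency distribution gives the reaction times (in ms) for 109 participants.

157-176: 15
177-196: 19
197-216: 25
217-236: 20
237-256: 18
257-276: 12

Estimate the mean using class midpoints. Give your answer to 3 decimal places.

Midpoints: 166.5, 186.5, 206.5, 226.5, 246.5, 266.5
Σfm = 15×166.5 + 19×186.5 + 25×206.5 + 20×226.5 + 18×246.5 + 12×266.5 = 23368.5
n = Σf = 109
Mean = 23368.5 / 109 = 214.3899

214.390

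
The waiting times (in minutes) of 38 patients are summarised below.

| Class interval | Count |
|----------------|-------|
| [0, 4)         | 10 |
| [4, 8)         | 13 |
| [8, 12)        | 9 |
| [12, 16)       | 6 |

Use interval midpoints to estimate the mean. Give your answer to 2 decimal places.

Midpoints: 2, 6, 10, 14
Σfm = 10×2 + 13×6 + 9×10 + 6×14 = 272
n = Σf = 38
Mean = 272 / 38 = 7.1579

7.16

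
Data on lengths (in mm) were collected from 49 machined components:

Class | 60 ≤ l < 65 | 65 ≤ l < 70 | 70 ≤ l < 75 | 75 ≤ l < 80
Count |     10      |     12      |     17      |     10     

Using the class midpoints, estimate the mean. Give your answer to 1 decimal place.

70.3

Midpoints: 62.5, 67.5, 72.5, 77.5
Σfm = 10×62.5 + 12×67.5 + 17×72.5 + 10×77.5 = 3442.5
n = Σf = 49
Mean = 3442.5 / 49 = 70.2551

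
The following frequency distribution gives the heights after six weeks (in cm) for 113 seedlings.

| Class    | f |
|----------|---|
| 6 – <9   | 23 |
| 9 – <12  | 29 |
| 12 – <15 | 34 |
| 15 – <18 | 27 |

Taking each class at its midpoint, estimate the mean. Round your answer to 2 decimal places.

12.23

Midpoints: 7.5, 10.5, 13.5, 16.5
Σfm = 23×7.5 + 29×10.5 + 34×13.5 + 27×16.5 = 1381.5
n = Σf = 113
Mean = 1381.5 / 113 = 12.2257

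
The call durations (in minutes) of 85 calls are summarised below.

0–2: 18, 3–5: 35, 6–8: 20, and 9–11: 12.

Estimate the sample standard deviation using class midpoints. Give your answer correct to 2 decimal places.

Midpoints: 1, 4, 7, 10
n = 85, Σfm = 418, mean = 4.9176
Σfm² = 2758
Σf(m − x̄)² = Σfm² − (Σfm)²/n = 2758 − 418²/85 = 702.4235
Sample variance = 702.4235 / 84 = 8.3622
Standard deviation = √8.3622 = 2.8917

2.89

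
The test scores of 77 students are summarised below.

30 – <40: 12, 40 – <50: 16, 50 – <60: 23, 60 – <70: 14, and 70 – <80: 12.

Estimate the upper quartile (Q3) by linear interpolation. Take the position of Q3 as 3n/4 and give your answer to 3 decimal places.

Cumulative frequencies: 12, 28, 51, 65, 77
n = 77; position = 3n/4 = 57.75.
This falls in the class 60 – <70: L = 60, F = 51, f = 14, h = 10.
Upper quartile ≈ 60 + ((57.75 − 51) / 14) × 10 = 64.8214

64.821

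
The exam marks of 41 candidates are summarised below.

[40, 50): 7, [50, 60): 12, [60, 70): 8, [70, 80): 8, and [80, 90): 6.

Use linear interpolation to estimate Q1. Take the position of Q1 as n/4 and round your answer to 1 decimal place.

Cumulative frequencies: 7, 19, 27, 35, 41
n = 41; position = n/4 = 10.25.
This falls in the class [50, 60): L = 50, F = 7, f = 12, h = 10.
Lower quartile ≈ 50 + ((10.25 − 7) / 12) × 10 = 52.7083

52.7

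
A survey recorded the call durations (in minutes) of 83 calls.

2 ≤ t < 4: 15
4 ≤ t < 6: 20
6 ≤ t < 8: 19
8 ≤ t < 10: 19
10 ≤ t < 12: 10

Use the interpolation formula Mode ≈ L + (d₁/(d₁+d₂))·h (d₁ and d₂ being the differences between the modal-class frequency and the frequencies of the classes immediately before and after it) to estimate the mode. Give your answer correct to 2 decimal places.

5.67

Modal class: 4 ≤ t < 6 (highest frequency 20).
d₁ = 20 − 15 = 5, d₂ = 20 − 19 = 1
Mode ≈ 4 + (5/(5+1)) × 2 = 4 + 1.6667 = 5.6667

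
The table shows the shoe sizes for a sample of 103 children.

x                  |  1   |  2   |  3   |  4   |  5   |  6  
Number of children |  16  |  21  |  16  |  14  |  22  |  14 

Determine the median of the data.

3

Cumulative frequencies: 16, 37, 53, 67, 89, 103
n = 103, so the median is the value in position (n+1)/2 = 52.
Position 52 falls at value 3.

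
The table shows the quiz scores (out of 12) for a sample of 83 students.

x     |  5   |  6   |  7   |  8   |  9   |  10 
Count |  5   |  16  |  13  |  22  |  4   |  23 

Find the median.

8

Cumulative frequencies: 5, 21, 34, 56, 60, 83
n = 83, so the median is the value in position (n+1)/2 = 42.
Position 42 falls at value 8.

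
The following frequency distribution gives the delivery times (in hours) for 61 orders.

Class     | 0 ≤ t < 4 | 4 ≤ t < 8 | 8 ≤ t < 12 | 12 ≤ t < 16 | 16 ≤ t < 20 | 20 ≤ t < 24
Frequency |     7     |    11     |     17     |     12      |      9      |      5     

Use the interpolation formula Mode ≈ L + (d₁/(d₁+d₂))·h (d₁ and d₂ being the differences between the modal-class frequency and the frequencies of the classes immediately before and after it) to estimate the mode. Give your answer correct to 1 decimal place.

Modal class: 8 ≤ t < 12 (highest frequency 17).
d₁ = 17 − 11 = 6, d₂ = 17 − 12 = 5
Mode ≈ 8 + (6/(6+5)) × 4 = 8 + 2.1818 = 10.1818

10.2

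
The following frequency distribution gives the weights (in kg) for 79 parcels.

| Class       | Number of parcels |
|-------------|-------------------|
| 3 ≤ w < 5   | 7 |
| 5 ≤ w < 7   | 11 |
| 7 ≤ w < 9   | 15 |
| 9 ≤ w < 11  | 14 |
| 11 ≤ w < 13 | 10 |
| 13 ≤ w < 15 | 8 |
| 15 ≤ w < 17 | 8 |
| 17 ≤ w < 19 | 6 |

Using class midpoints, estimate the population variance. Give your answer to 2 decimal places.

Midpoints: 4, 6, 8, 10, 12, 14, 16, 18
n = 79, Σfm = 822, mean = 10.4051
Σfm² = 9868
Σf(m − x̄)² = Σfm² − (Σfm)²/n = 9868 − 822²/79 = 1315.0380
Population variance = 1315.0380 / 79 = 16.6461

16.65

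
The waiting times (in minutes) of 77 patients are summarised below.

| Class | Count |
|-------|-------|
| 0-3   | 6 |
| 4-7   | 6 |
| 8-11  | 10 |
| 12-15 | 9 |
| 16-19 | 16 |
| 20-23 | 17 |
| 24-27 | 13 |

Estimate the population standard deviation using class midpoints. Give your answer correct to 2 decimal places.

7.32

Midpoints: 1.5, 5.5, 9.5, 13.5, 17.5, 21.5, 25.5
n = 77, Σfm = 1235.5, mean = 16.0455
Σfm² = 23949.25
Σf(m − x̄)² = Σfm² − (Σfm)²/n = 23949.25 − 1235.5²/77 = 4125.0909
Population variance = 4125.0909 / 77 = 53.5726
Standard deviation = √53.5726 = 7.3193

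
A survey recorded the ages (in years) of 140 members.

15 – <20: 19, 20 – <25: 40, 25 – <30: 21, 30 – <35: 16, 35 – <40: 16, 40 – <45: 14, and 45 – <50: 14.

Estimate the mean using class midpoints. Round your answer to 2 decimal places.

29.93

Midpoints: 17.5, 22.5, 27.5, 32.5, 37.5, 42.5, 47.5
Σfm = 19×17.5 + 40×22.5 + 21×27.5 + 16×32.5 + 16×37.5 + 14×42.5 + 14×47.5 = 4190
n = Σf = 140
Mean = 4190 / 140 = 29.9286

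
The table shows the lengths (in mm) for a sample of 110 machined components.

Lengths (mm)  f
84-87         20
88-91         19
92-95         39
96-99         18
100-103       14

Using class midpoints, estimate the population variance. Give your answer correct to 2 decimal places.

Midpoints: 85.5, 89.5, 93.5, 97.5, 101.5
n = 110, Σfm = 10233, mean = 93.0273
Σfm² = 954691.5
Σf(m − x̄)² = Σfm² − (Σfm)²/n = 954691.5 − 10233²/110 = 2743.4182
Population variance = 2743.4182 / 110 = 24.9402

24.94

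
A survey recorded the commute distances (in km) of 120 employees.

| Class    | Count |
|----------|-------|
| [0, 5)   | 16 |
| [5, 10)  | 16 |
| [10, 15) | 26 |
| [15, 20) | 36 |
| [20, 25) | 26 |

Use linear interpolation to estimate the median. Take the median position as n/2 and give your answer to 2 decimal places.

15.28

Cumulative frequencies: 16, 32, 58, 94, 120
n = 120; position = n/2 = 60.
This falls in the class [15, 20): L = 15, F = 58, f = 36, h = 5.
Median ≈ 15 + ((60 − 58) / 36) × 5 = 15.2778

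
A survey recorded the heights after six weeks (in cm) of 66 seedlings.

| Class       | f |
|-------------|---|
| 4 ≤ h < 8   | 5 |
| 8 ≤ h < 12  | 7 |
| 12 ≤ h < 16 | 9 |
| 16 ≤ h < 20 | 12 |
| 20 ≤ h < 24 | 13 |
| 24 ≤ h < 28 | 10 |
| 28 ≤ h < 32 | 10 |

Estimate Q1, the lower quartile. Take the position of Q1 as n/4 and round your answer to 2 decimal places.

Cumulative frequencies: 5, 12, 21, 33, 46, 56, 66
n = 66; position = n/4 = 16.5.
This falls in the class 12 ≤ h < 16: L = 12, F = 12, f = 9, h = 4.
Lower quartile ≈ 12 + ((16.5 − 12) / 9) × 4 = 14.0000

14.00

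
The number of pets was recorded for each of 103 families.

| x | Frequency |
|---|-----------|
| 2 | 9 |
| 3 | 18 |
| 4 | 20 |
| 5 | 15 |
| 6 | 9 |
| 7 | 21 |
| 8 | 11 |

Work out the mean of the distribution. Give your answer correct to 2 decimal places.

Values: 2, 3, 4, 5, 6, 7, 8
Σfx = 9×2 + 18×3 + 20×4 + 15×5 + 9×6 + 21×7 + 11×8 = 516
n = Σf = 103
Mean = 516 / 103 = 5.0097

5.01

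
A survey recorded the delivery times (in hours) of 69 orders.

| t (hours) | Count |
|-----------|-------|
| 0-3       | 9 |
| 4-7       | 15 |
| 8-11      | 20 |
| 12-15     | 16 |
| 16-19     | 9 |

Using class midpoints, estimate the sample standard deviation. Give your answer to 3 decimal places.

Midpoints: 1.5, 5.5, 9.5, 13.5, 17.5
n = 69, Σfm = 659.5, mean = 9.5580
Σfm² = 7951.25
Σf(m − x̄)² = Σfm² − (Σfm)²/n = 7951.25 − 659.5²/69 = 1647.7681
Sample variance = 1647.7681 / 68 = 24.2319
Standard deviation = √24.2319 = 4.9226

4.923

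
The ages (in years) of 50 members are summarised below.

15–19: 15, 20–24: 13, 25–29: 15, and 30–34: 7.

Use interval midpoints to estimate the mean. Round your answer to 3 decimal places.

Midpoints: 17, 22, 27, 32
Σfm = 15×17 + 13×22 + 15×27 + 7×32 = 1170
n = Σf = 50
Mean = 1170 / 50 = 23.4000

23.400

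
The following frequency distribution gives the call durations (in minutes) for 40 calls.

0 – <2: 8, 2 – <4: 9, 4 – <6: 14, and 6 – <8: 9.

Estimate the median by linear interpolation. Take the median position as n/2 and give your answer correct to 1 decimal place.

4.4

Cumulative frequencies: 8, 17, 31, 40
n = 40; position = n/2 = 20.
This falls in the class 4 – <6: L = 4, F = 17, f = 14, h = 2.
Median ≈ 4 + ((20 − 17) / 14) × 2 = 4.4286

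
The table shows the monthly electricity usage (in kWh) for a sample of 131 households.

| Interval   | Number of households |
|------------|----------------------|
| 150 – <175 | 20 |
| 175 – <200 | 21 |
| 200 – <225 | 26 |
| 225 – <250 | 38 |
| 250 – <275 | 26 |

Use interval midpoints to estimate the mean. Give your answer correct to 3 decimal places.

218.034

Midpoints: 162.5, 187.5, 212.5, 237.5, 262.5
Σfm = 20×162.5 + 21×187.5 + 26×212.5 + 38×237.5 + 26×262.5 = 28562.5
n = Σf = 131
Mean = 28562.5 / 131 = 218.0344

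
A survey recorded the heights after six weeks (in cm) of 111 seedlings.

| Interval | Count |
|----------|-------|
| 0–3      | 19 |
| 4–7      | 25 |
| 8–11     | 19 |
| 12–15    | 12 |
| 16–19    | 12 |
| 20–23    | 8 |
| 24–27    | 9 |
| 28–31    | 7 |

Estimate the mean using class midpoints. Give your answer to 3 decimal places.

11.950

Midpoints: 1.5, 5.5, 9.5, 13.5, 17.5, 21.5, 25.5, 29.5
Σfm = 19×1.5 + 25×5.5 + 19×9.5 + 12×13.5 + 12×17.5 + 8×21.5 + 9×25.5 + 7×29.5 = 1326.5
n = Σf = 111
Mean = 1326.5 / 111 = 11.9505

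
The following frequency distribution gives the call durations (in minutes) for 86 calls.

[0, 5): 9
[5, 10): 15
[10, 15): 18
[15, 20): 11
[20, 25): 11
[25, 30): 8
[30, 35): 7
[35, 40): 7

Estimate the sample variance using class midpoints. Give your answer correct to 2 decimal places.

110.88

Midpoints: 2.5, 7.5, 12.5, 17.5, 22.5, 27.5, 32.5, 37.5
n = 86, Σfm = 1510, mean = 17.5581
Σfm² = 35937.5
Σf(m − x̄)² = Σfm² − (Σfm)²/n = 35937.5 − 1510²/86 = 9424.7093
Sample variance = 9424.7093 / 85 = 110.8789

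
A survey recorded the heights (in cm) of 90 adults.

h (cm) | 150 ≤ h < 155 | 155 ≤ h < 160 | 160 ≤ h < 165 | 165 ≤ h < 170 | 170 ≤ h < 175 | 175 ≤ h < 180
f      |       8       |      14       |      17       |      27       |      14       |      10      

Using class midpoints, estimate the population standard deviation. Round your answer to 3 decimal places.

Midpoints: 152.5, 157.5, 162.5, 167.5, 172.5, 177.5
n = 90, Σfm = 14900, mean = 165.5556
Σfm² = 2471412.5
Σf(m − x̄)² = Σfm² − (Σfm)²/n = 2471412.5 − 14900²/90 = 4634.7222
Population variance = 4634.7222 / 90 = 51.4969
Standard deviation = √51.4969 = 7.1761

7.176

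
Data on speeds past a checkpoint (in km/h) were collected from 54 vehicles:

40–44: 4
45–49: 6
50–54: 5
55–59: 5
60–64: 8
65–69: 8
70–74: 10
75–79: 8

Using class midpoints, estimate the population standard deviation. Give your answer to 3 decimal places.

Midpoints: 42, 47, 52, 57, 62, 67, 72, 77
n = 54, Σfm = 3363, mean = 62.2778
Σfm² = 216011
Σf(m − x̄)² = Σfm² − (Σfm)²/n = 216011 − 3363²/54 = 6570.8333
Population variance = 6570.8333 / 54 = 121.6821
Standard deviation = √121.6821 = 11.0310

11.031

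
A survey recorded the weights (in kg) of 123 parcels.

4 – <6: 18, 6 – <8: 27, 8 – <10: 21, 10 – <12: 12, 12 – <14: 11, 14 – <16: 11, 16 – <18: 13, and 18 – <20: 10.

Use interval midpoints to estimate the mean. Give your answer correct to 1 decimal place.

10.7

Midpoints: 5, 7, 9, 11, 13, 15, 17, 19
Σfm = 18×5 + 27×7 + 21×9 + 12×11 + 11×13 + 11×15 + 13×17 + 10×19 = 1319
n = Σf = 123
Mean = 1319 / 123 = 10.7236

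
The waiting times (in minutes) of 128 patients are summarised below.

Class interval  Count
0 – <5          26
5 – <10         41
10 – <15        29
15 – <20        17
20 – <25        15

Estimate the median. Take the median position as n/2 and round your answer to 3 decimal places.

Cumulative frequencies: 26, 67, 96, 113, 128
n = 128; position = n/2 = 64.
This falls in the class 5 – <10: L = 5, F = 26, f = 41, h = 5.
Median ≈ 5 + ((64 − 26) / 41) × 5 = 9.6341

9.634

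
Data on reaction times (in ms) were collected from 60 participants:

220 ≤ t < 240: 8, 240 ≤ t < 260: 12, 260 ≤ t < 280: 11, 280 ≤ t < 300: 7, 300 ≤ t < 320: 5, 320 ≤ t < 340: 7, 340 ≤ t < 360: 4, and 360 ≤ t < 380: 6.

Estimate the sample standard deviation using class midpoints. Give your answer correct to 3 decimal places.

44.777

Midpoints: 230, 250, 270, 290, 310, 330, 350, 370
n = 60, Σfm = 17320, mean = 288.6667
Σfm² = 5118000
Σf(m − x̄)² = Σfm² − (Σfm)²/n = 5118000 − 17320²/60 = 118293.3333
Sample variance = 118293.3333 / 59 = 2004.9718
Standard deviation = √2004.9718 = 44.7769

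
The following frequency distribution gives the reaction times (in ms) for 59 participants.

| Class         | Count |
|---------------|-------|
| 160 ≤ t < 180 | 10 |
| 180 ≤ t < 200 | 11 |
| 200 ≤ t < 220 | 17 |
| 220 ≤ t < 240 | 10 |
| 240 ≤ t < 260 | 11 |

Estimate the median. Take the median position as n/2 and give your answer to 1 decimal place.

Cumulative frequencies: 10, 21, 38, 48, 59
n = 59; position = n/2 = 29.5.
This falls in the class 200 ≤ t < 220: L = 200, F = 21, f = 17, h = 20.
Median ≈ 200 + ((29.5 − 21) / 17) × 20 = 210.0000

210.0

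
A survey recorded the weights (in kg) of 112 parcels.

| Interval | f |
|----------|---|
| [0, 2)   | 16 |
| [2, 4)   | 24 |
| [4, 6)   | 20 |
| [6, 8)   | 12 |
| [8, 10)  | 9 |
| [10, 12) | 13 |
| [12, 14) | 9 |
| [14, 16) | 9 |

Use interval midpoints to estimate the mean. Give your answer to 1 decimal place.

Midpoints: 1, 3, 5, 7, 9, 11, 13, 15
Σfm = 16×1 + 24×3 + 20×5 + 12×7 + 9×9 + 13×11 + 9×13 + 9×15 = 748
n = Σf = 112
Mean = 748 / 112 = 6.6786

6.7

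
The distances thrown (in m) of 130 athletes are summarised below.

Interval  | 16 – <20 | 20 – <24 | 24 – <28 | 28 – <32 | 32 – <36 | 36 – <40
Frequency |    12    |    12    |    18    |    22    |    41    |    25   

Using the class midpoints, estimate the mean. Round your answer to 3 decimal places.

Midpoints: 18, 22, 26, 30, 34, 38
Σfm = 12×18 + 12×22 + 18×26 + 22×30 + 41×34 + 25×38 = 3952
n = Σf = 130
Mean = 3952 / 130 = 30.4000

30.400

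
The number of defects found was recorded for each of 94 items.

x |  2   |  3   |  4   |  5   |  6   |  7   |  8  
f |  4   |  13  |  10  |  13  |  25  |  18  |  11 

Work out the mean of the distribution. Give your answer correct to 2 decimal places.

Values: 2, 3, 4, 5, 6, 7, 8
Σfx = 4×2 + 13×3 + 10×4 + 13×5 + 25×6 + 18×7 + 11×8 = 516
n = Σf = 94
Mean = 516 / 94 = 5.4894

5.49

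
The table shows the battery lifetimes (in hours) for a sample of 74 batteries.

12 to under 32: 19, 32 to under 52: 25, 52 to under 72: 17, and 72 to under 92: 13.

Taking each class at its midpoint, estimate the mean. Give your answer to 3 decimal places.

48.486

Midpoints: 22, 42, 62, 82
Σfm = 19×22 + 25×42 + 17×62 + 13×82 = 3588
n = Σf = 74
Mean = 3588 / 74 = 48.4865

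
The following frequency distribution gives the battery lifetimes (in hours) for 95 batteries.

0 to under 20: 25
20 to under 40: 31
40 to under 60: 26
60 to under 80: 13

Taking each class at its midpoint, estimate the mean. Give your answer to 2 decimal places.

35.68

Midpoints: 10, 30, 50, 70
Σfm = 25×10 + 31×30 + 26×50 + 13×70 = 3390
n = Σf = 95
Mean = 3390 / 95 = 35.6842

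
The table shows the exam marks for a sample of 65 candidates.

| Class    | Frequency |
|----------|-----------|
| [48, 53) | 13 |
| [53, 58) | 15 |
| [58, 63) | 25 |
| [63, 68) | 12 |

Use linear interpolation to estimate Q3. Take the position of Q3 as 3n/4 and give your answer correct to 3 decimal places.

Cumulative frequencies: 13, 28, 53, 65
n = 65; position = 3n/4 = 48.75.
This falls in the class [58, 63): L = 58, F = 28, f = 25, h = 5.
Upper quartile ≈ 58 + ((48.75 − 28) / 25) × 5 = 62.1500

62.150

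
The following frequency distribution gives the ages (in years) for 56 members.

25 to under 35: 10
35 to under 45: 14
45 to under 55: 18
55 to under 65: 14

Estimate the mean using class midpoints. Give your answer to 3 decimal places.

Midpoints: 30, 40, 50, 60
Σfm = 10×30 + 14×40 + 18×50 + 14×60 = 2600
n = Σf = 56
Mean = 2600 / 56 = 46.4286

46.429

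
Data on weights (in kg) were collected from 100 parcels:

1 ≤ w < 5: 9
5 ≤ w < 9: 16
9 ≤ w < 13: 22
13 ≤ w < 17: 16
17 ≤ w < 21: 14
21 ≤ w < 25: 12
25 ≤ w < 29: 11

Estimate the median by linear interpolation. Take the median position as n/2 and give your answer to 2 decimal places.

13.75

Cumulative frequencies: 9, 25, 47, 63, 77, 89, 100
n = 100; position = n/2 = 50.
This falls in the class 13 ≤ w < 17: L = 13, F = 47, f = 16, h = 4.
Median ≈ 13 + ((50 − 47) / 16) × 4 = 13.7500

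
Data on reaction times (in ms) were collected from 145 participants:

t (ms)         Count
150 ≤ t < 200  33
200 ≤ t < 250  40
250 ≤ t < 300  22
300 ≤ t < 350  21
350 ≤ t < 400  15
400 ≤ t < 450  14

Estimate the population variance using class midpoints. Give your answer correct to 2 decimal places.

6514.39

Midpoints: 175, 225, 275, 325, 375, 425
n = 145, Σfm = 39225, mean = 270.5172
Σfm² = 11555625
Σf(m − x̄)² = Σfm² − (Σfm)²/n = 11555625 − 39225²/145 = 944586.2069
Population variance = 944586.2069 / 145 = 6514.3876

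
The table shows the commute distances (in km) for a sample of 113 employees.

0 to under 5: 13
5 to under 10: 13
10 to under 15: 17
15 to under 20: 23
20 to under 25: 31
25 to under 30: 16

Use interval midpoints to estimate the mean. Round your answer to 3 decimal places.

Midpoints: 2.5, 7.5, 12.5, 17.5, 22.5, 27.5
Σfm = 13×2.5 + 13×7.5 + 17×12.5 + 23×17.5 + 31×22.5 + 16×27.5 = 1882.5
n = Σf = 113
Mean = 1882.5 / 113 = 16.6593

16.659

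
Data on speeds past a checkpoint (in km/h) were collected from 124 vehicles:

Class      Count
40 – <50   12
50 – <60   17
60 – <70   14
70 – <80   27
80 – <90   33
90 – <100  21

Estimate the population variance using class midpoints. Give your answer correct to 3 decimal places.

247.054

Midpoints: 45, 55, 65, 75, 85, 95
n = 124, Σfm = 9210, mean = 74.2742
Σfm² = 714700
Σf(m − x̄)² = Σfm² − (Σfm)²/n = 714700 − 9210²/124 = 30634.6774
Population variance = 30634.6774 / 124 = 247.0539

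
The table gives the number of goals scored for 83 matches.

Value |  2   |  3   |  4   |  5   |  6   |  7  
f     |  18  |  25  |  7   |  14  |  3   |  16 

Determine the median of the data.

Cumulative frequencies: 18, 43, 50, 64, 67, 83
n = 83, so the median is the value in position (n+1)/2 = 42.
Position 42 falls at value 3.

3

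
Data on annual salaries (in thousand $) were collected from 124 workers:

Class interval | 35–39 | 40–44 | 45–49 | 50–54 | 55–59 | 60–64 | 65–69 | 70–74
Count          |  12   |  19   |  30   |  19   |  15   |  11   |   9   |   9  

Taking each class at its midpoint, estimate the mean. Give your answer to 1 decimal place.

Midpoints: 37, 42, 47, 52, 57, 62, 67, 72
Σfm = 12×37 + 19×42 + 30×47 + 19×52 + 15×57 + 11×62 + 9×67 + 9×72 = 6428
n = Σf = 124
Mean = 6428 / 124 = 51.8387

51.8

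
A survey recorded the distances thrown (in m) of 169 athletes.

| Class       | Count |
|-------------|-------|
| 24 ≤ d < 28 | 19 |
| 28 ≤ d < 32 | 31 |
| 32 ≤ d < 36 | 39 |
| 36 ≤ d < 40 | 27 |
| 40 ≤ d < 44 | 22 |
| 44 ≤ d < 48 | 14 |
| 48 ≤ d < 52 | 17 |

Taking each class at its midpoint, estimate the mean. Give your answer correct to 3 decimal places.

Midpoints: 26, 30, 34, 38, 42, 46, 50
Σfm = 19×26 + 31×30 + 39×34 + 27×38 + 22×42 + 14×46 + 17×50 = 6194
n = Σf = 169
Mean = 6194 / 169 = 36.6509

36.651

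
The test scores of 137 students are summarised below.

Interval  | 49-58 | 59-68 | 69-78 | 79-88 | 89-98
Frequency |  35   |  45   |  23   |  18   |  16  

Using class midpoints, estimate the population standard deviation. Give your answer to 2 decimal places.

13.13

Midpoints: 53.5, 63.5, 73.5, 83.5, 93.5
n = 137, Σfm = 9419.5, mean = 68.7555
Σfm² = 671258.25
Σf(m − x̄)² = Σfm² − (Σfm)²/n = 671258.25 − 9419.5²/137 = 23616.0584
Population variance = 23616.0584 / 137 = 172.3800
Standard deviation = √172.3800 = 13.1294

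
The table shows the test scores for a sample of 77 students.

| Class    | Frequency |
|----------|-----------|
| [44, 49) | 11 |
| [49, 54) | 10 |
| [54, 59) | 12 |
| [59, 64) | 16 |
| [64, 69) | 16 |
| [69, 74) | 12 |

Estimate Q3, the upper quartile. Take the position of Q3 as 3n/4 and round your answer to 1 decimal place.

Cumulative frequencies: 11, 21, 33, 49, 65, 77
n = 77; position = 3n/4 = 57.75.
This falls in the class [64, 69): L = 64, F = 49, f = 16, h = 5.
Upper quartile ≈ 64 + ((57.75 − 49) / 16) × 5 = 66.7344

66.7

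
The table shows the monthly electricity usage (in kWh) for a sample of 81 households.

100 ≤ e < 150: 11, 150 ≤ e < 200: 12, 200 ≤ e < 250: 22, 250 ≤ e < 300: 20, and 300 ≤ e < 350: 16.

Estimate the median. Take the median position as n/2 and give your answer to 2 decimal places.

Cumulative frequencies: 11, 23, 45, 65, 81
n = 81; position = n/2 = 40.5.
This falls in the class 200 ≤ e < 250: L = 200, F = 23, f = 22, h = 50.
Median ≈ 200 + ((40.5 − 23) / 22) × 50 = 239.7727

239.77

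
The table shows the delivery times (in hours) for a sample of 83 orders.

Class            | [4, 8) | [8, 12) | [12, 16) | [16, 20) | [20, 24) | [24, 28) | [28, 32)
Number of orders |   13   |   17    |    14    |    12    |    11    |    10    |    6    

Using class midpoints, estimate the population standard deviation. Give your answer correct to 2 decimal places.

Midpoints: 6, 10, 14, 18, 22, 26, 30
n = 83, Σfm = 1342, mean = 16.1687
Σfm² = 26284
Σf(m − x̄)² = Σfm² − (Σfm)²/n = 26284 − 1342²/83 = 4585.6386
Population variance = 4585.6386 / 83 = 55.2487
Standard deviation = √55.2487 = 7.4329

7.43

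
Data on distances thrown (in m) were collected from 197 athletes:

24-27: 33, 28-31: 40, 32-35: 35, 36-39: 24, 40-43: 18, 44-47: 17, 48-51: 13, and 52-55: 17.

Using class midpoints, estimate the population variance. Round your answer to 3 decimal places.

Midpoints: 25.5, 29.5, 33.5, 37.5, 41.5, 45.5, 49.5, 53.5
n = 197, Σfm = 7167.5, mean = 36.3832
Σfm² = 276003.25
Σf(m − x̄)² = Σfm² − (Σfm)²/n = 276003.25 − 7167.5²/197 = 15226.3147
Population variance = 15226.3147 / 197 = 77.2909

77.291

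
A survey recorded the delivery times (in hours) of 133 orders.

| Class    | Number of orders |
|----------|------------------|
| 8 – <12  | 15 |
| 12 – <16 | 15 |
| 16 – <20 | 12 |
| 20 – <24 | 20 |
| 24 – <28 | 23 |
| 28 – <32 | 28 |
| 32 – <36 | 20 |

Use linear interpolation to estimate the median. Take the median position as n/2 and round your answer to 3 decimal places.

24.783

Cumulative frequencies: 15, 30, 42, 62, 85, 113, 133
n = 133; position = n/2 = 66.5.
This falls in the class 24 – <28: L = 24, F = 62, f = 23, h = 4.
Median ≈ 24 + ((66.5 − 62) / 23) × 4 = 24.7826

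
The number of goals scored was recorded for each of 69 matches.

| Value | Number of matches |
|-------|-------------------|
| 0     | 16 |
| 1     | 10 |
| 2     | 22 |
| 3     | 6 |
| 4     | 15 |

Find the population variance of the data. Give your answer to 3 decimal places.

2.021

Values: 0, 1, 2, 3, 4
n = 69, Σfx = 132, mean = 1.9130
Σfx² = 392
Σf(x − x̄)² = Σfx² − (Σfx)²/n = 392 − 132²/69 = 139.4783
Population variance = 139.4783 / 69 = 2.0214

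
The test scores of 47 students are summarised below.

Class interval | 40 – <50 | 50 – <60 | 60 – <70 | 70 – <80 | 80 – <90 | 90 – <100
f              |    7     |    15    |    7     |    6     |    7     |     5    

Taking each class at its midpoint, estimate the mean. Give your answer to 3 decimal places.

66.277

Midpoints: 45, 55, 65, 75, 85, 95
Σfm = 7×45 + 15×55 + 7×65 + 6×75 + 7×85 + 5×95 = 3115
n = Σf = 47
Mean = 3115 / 47 = 66.2766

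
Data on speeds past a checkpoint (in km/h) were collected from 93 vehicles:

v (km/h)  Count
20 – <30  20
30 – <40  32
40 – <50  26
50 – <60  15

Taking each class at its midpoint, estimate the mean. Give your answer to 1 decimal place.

38.9

Midpoints: 25, 35, 45, 55
Σfm = 20×25 + 32×35 + 26×45 + 15×55 = 3615
n = Σf = 93
Mean = 3615 / 93 = 38.8710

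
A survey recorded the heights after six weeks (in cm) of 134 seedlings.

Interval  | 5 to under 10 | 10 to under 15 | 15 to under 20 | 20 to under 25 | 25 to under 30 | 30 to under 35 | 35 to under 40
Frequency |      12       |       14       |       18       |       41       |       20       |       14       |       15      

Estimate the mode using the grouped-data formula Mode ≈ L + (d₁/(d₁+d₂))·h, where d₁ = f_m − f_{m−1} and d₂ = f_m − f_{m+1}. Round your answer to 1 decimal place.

22.6

Modal class: 20 to under 25 (highest frequency 41).
d₁ = 41 − 18 = 23, d₂ = 41 − 20 = 21
Mode ≈ 20 + (23/(23+21)) × 5 = 20 + 2.6136 = 22.6136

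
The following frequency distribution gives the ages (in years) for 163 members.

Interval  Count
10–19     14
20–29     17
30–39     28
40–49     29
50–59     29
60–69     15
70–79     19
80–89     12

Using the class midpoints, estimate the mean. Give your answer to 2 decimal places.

48.18

Midpoints: 14.5, 24.5, 34.5, 44.5, 54.5, 64.5, 74.5, 84.5
Σfm = 14×14.5 + 17×24.5 + 28×34.5 + 29×44.5 + 29×54.5 + 15×64.5 + 19×74.5 + 12×84.5 = 7853.5
n = Σf = 163
Mean = 7853.5 / 163 = 48.1810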